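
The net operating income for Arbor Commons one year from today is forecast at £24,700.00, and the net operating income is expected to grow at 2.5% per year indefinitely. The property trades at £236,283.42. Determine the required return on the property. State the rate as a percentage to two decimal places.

12.95%

P = D₁/(r − g) ⇒ r = D₁/P + g = £24,700.0000/£236,283.42 + 0.025 = 0.104535 + 0.025 = 0.129535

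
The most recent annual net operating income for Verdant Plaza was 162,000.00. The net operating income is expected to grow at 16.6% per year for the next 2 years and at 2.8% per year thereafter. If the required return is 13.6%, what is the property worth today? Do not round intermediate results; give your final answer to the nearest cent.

D_1 = 188892.00000
D_2 = 220248.07200
Terminal value at year 2: TV = D_2×(1+g_2)/(r−g_2) = 226415.01802/0.108 = 2096435.35200
P_0 = D_1/(1+r)^1 + D_2/(1+r)^2 + TV/(1+r)^2
    = 166278.16901 + 170669.31784 + 1624519.06244 = 1961466.54930

1961466.55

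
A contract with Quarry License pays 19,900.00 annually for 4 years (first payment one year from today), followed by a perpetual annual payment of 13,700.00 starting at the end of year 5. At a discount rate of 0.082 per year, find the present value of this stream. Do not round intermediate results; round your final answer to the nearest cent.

187517.27

PV of 4-year annuity: 19,900.00 × [1 − (1+0.082)^−4] / 0.082 = 65618.96355
Perpetuity value at year 4: 13,700.00 / 0.082 = 167073.17073
PV of perpetuity: 167073.17073 / (1+0.082)^4 = 121898.30638
Total PV = 65618.96355 + 121898.30638 = 187517.26993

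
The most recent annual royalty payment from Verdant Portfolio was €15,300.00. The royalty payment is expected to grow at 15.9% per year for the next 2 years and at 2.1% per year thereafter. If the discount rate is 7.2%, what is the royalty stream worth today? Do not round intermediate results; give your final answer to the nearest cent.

D_1 = 17732.70000
D_2 = 20552.19930
Terminal value at year 2: TV = D_2×(1+g_2)/(r−g_2) = 20983.79549/0.051 = 411446.97030
P_0 = D_1/(1+r)^1 + D_2/(1+r)^2 + TV/(1+r)^2
    = 16541.69776 + 17884.16764 + 358034.02266 = 392459.88806

€392459.89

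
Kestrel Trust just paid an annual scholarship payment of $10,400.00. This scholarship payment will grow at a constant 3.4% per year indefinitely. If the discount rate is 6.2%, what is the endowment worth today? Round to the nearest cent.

D₁ = D₀ × (1 + g) = $10,400.00 × 1.034 = $10,753.6000
Growing perpetuity: P = D₁ / (r − g) = $10,753.6000 / (0.062 − 0.034) = $384,057.14

$384057.14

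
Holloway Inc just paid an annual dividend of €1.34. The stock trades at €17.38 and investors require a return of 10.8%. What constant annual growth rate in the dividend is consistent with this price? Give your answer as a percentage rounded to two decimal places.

2.87%

P = D₀(1+g)/(r−g) ⇒ P(r−g) = D₀(1+g) ⇒ g(P+D₀) = P·r − D₀
g = (P·r − D₀)/(P + D₀) = (€17.38×0.108 − €1.34) / (€17.38 + €1.34) = 0.028688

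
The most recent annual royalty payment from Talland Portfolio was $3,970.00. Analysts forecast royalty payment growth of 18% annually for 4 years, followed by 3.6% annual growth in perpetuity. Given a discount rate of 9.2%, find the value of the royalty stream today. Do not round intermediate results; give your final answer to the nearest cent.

D_1 = 4684.60000
D_2 = 5527.82800
D_3 = 6522.83704
D_4 = 7696.94771
Terminal value at year 4: TV = D_4×(1+g_2)/(r−g_2) = 7974.03782/0.056 = 142393.53258
P_0 = D_1/(1+r)^1 + D_2/(1+r)^2 + D_3/(1+r)^3 + D_4/(1+r)^4 + TV/(1+r)^4
    = 4289.92674 + 4635.63512 + 5009.20279 + 5412.87481 + 100138.18393 = 119485.82338

$119485.82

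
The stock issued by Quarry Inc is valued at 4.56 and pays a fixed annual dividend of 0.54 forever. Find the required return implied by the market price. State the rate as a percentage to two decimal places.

11.84%

P = C/r ⇒ r = C/P = 0.54/4.56 = 0.118421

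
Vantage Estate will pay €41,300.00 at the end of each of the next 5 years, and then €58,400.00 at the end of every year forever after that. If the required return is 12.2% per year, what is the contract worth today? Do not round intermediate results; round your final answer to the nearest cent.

PV of 5-year annuity: €41,300.00 × [1 − (1+0.122)^−5] / 0.122 = 148142.56758
Perpetuity value at year 5: €58,400.00 / 0.122 = 478688.52459
PV of perpetuity: 478688.52459 / (1+0.122)^5 = 269208.47746
Total PV = 148142.56758 + 269208.47746 = 417351.04504

€417351.05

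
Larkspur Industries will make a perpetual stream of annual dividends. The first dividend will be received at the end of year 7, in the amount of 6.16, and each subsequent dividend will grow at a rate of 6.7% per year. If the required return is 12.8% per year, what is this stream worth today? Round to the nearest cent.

Value at end of year 6: C₁ / (r − g) = 6.16 / (0.128 − 0.067) = 100.9836
Discount to today: PV = 100.9836 / (1 + 0.128)^6 = 100.9836 / 2.059940 = 49.02

49.02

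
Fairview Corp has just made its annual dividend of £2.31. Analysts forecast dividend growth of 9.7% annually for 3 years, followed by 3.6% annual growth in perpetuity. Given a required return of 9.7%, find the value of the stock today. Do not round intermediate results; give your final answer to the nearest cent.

D_1 = 2.53407
D_2 = 2.77987
D_3 = 3.04952
Terminal value at year 3: TV = D_3×(1+g_2)/(r−g_2) = 3.15931/0.061 = 51.79189
P_0 = D_1/(1+r)^1 + D_2/(1+r)^2 + D_3/(1+r)^3 + TV/(1+r)^3
    = 2.31000 + 2.31000 + 2.31000 + 39.23213 = 46.16213

£46.16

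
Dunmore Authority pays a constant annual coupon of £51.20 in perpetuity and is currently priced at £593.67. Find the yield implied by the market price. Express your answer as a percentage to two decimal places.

8.62%

P = C/r ⇒ r = C/P = £51.20/£593.67 = 0.086243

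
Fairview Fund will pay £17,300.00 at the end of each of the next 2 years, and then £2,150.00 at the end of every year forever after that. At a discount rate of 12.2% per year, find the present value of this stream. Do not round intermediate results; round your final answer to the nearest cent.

PV of 2-year annuity: £17,300.00 × [1 − (1+0.122)^−2] / 0.122 = 29161.22534
Perpetuity value at year 2: £2,150.00 / 0.122 = 17622.95082
PV of perpetuity: 17622.95082 / (1+0.122)^2 = 13998.86790
Total PV = 29161.22534 + 13998.86790 = 43160.09324

£43160.09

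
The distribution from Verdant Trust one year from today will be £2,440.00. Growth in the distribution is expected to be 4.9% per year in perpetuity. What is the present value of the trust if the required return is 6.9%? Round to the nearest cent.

Growing perpetuity: P = D₁ / (r − g) = £2,440.0000 / (0.069 − 0.049) = £122,000.00

£122000.00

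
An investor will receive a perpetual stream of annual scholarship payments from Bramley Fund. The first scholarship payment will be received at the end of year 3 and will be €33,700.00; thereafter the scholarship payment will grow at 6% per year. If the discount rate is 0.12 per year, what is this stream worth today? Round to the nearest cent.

Value at end of year 2: C₁ / (r − g) = €33,700.00 / (0.12 − 0.06) = €561,666.6667
Discount to today: PV = €561,666.6667 / (1 + 0.12)^2 = €561,666.6667 / 1.254400 = €447,757.23

€447757.23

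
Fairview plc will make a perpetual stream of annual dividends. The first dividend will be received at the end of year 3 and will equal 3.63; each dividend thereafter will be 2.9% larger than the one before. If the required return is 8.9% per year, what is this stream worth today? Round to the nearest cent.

Value at end of year 2: C₁ / (r − g) = 3.63 / (0.089 − 0.029) = 60.5000
Discount to today: PV = 60.5000 / (1 + 0.089)^2 = 60.5000 / 1.185921 = 51.02

51.02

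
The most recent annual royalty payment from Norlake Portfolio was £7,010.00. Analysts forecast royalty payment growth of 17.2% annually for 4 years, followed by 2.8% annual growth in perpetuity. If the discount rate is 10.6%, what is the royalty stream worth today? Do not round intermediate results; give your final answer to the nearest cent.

D_1 = 8215.72000
D_2 = 9628.82384
D_3 = 11284.98154
D_4 = 13225.99837
Terminal value at year 4: TV = D_4×(1+g_2)/(r−g_2) = 13596.32632/0.078 = 174311.87589
P_0 = D_1/(1+r)^1 + D_2/(1+r)^2 + D_3/(1+r)^3 + D_4/(1+r)^4 + TV/(1+r)^4
    = 7428.31826 + 7871.59946 + 8341.33325 + 8839.09816 + 116494.78087 = 148975.13000

£148975.13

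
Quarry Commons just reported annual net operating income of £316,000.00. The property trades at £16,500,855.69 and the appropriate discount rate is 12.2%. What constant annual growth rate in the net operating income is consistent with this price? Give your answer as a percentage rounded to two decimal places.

10.09%

P = D₀(1+g)/(r−g) ⇒ P(r−g) = D₀(1+g) ⇒ g(P+D₀) = P·r − D₀
g = (P·r − D₀)/(P + D₀) = (£16,500,855.69×0.122 − £316,000.00) / (£16,500,855.69 + £316,000.00) = 0.100917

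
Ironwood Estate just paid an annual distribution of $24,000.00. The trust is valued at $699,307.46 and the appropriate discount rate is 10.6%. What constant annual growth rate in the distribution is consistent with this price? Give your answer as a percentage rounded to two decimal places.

P = D₀(1+g)/(r−g) ⇒ P(r−g) = D₀(1+g) ⇒ g(P+D₀) = P·r − D₀
g = (P·r − D₀)/(P + D₀) = ($699,307.46×0.106 − $24,000.00) / ($699,307.46 + $24,000.00) = 0.069302

6.93%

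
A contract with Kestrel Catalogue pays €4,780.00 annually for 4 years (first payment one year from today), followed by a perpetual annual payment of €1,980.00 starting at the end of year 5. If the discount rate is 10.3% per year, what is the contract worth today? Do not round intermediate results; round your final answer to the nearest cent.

PV of 4-year annuity: €4,780.00 × [1 − (1+0.103)^−4] / 0.103 = 15054.07973
Perpetuity value at year 4: €1,980.00 / 0.103 = 19223.30097
PV of perpetuity: 19223.30097 / (1+0.103)^4 = 12987.51062
Total PV = 15054.07973 + 12987.51062 = 28041.59035

€28041.59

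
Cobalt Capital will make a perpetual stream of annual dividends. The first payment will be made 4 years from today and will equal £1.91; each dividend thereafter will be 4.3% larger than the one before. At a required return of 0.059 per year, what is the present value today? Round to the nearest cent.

£100.51

Value at end of year 3: C₁ / (r − g) = £1.91 / (0.059 − 0.043) = £119.3750
Discount to today: PV = £119.3750 / (1 + 0.059)^3 = £119.3750 / 1.187648 = £100.51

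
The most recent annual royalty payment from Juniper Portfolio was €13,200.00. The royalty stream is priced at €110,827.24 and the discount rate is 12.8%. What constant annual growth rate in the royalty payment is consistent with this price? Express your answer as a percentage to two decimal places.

P = D₀(1+g)/(r−g) ⇒ P(r−g) = D₀(1+g) ⇒ g(P+D₀) = P·r − D₀
g = (P·r − D₀)/(P + D₀) = (€110,827.24×0.128 − €13,200.00) / (€110,827.24 + €13,200.00) = 0.007949

0.79%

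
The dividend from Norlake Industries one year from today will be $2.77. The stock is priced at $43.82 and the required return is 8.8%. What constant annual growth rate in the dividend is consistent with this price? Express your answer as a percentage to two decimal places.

P = D₁/(r−g) ⇒ g = r − D₁/P = 0.088 − $2.77/$43.82 = 0.024787

2.48%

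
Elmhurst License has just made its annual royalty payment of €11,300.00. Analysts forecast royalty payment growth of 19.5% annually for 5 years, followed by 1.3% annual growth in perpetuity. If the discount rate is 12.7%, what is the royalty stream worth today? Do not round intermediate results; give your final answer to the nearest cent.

€202175.02

D_1 = 13503.50000
D_2 = 16136.68250
D_3 = 19283.33559
D_4 = 23043.58603
D_5 = 27537.08530
Terminal value at year 5: TV = D_5×(1+g_2)/(r−g_2) = 27895.06741/0.114 = 244693.57378
P_0 = D_1/(1+r)^1 + D_2/(1+r)^2 + D_3/(1+r)^3 + D_4/(1+r)^4 + D_5/(1+r)^5 + TV/(1+r)^5
    = 11981.81012 + 12704.75873 + 13471.32802 + 14284.14994 + 15146.01525 + 134586.96004 = 202175.02210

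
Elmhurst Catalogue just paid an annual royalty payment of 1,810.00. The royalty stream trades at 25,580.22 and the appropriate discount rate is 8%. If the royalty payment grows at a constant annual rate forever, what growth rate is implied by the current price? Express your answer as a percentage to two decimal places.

P = D₀(1+g)/(r−g) ⇒ P(r−g) = D₀(1+g) ⇒ g(P+D₀) = P·r − D₀
g = (P·r − D₀)/(P + D₀) = (25,580.22×0.08 − 1,810.00) / (25,580.22 + 1,810.00) = 0.008631

0.86%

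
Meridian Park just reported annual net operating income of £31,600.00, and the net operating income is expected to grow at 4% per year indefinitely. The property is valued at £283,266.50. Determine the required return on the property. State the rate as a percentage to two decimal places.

D₁ = £31,600.00 × 1.04 = £32,864.0000
P = D₁/(r − g) ⇒ r = D₁/P + g = £32,864.0000/£283,266.50 + 0.04 = 0.116018 + 0.04 = 0.156018

15.60%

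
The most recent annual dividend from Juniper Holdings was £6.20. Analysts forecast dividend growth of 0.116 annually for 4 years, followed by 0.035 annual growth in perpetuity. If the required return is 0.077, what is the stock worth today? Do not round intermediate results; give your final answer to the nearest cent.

£203.28

D_1 = 6.91920
D_2 = 7.72183
D_3 = 8.61756
D_4 = 9.61720
Terminal value at year 4: TV = D_4×(1+g_2)/(r−g_2) = 9.95380/0.042 = 236.99519
P_0 = D_1/(1+r)^1 + D_2/(1+r)^2 + D_3/(1+r)^3 + D_4/(1+r)^4 + TV/(1+r)^4
    = 6.42451 + 6.65716 + 6.89822 + 7.14802 + 176.14759 = 203.27550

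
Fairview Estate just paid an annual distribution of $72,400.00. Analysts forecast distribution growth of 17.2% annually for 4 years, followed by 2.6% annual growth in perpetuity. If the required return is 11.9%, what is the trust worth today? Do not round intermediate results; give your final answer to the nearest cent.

$1286708.55

D_1 = 84852.80000
D_2 = 99447.48160
D_3 = 116552.44844
D_4 = 136599.46957
Terminal value at year 4: TV = D_4×(1+g_2)/(r−g_2) = 140151.05577/0.093 = 1507000.59973
P_0 = D_1/(1+r)^1 + D_2/(1+r)^2 + D_3/(1+r)^3 + D_4/(1+r)^4 + TV/(1+r)^4
    = 75829.13315 + 79420.68280 + 83182.34160 + 87122.16653 + 961154.22433 = 1286708.54842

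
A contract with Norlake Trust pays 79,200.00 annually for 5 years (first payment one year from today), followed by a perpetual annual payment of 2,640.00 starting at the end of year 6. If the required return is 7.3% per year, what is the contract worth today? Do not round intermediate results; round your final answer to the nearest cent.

347570.01

PV of 5-year annuity: 79,200.00 × [1 − (1+0.073)^−5] / 0.073 = 322143.75375
Perpetuity value at year 5: 2,640.00 / 0.073 = 36164.38356
PV of perpetuity: 36164.38356 / (1+0.073)^5 = 25426.25844
Total PV = 322143.75375 + 25426.25844 = 347570.01218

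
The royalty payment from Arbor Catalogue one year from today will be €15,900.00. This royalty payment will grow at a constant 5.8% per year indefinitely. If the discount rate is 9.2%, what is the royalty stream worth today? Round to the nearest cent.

€467647.06

Growing perpetuity: P = D₁ / (r − g) = €15,900.0000 / (0.092 − 0.058) = €467,647.06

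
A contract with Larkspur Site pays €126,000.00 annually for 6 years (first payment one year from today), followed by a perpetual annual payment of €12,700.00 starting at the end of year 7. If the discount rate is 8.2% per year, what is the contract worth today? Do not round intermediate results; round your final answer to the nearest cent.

€675487.54

PV of 6-year annuity: €126,000.00 × [1 − (1+0.082)^−6] / 0.082 = 578965.54153
Perpetuity value at year 6: €12,700.00 / 0.082 = 154878.04878
PV of perpetuity: 154878.04878 / (1+0.082)^6 = 96521.99817
Total PV = 578965.54153 + 96521.99817 = 675487.53969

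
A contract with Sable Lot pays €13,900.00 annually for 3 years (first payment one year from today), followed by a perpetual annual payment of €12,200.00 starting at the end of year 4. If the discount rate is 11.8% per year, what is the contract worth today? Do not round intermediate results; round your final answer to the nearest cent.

PV of 3-year annuity: €13,900.00 × [1 − (1+0.118)^−3] / 0.118 = 33500.52957
Perpetuity value at year 3: €12,200.00 / 0.118 = 103389.83051
PV of perpetuity: 103389.83051 / (1+0.118)^3 = 73986.48801
Total PV = 33500.52957 + 73986.48801 = 107487.01758

€107487.02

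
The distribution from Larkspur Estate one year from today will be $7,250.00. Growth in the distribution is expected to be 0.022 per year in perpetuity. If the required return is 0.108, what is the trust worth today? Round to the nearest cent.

Growing perpetuity: P = D₁ / (r − g) = $7,250.0000 / (0.108 − 0.022) = $84,302.33

$84302.33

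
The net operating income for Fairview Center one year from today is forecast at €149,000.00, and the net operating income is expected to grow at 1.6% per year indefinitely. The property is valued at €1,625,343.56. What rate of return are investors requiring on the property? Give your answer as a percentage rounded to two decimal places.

P = D₁/(r − g) ⇒ r = D₁/P + g = €149,000.0000/€1,625,343.56 + 0.016 = 0.091673 + 0.016 = 0.107673

10.77%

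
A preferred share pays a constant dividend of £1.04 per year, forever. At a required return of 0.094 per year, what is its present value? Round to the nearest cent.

£11.06

Level perpetuity: PV = C / r = £1.04 / 0.094 = £11.06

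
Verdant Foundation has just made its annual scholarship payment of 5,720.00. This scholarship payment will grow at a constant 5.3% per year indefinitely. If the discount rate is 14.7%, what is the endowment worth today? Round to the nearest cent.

D₁ = D₀ × (1 + g) = 5,720.00 × 1.053 = 6,023.1600
Growing perpetuity: P = D₁ / (r − g) = 6,023.1600 / (0.147 − 0.053) = 64,076.17

64076.17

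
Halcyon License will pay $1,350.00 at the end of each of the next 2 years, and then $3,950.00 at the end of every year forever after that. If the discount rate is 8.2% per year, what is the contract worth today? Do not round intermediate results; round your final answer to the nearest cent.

$43546.93

PV of 2-year annuity: $1,350.00 × [1 − (1+0.082)^−2] / 0.082 = 2400.82206
Perpetuity value at year 2: $3,950.00 / 0.082 = 48170.73171
PV of perpetuity: 48170.73171 / (1+0.082)^2 = 41146.10421
Total PV = 2400.82206 + 41146.10421 = 43546.92627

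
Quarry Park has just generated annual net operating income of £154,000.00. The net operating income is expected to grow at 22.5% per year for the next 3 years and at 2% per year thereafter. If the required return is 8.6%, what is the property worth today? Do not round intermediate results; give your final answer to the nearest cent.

D_1 = 188650.00000
D_2 = 231096.25000
D_3 = 283092.90625
Terminal value at year 3: TV = D_3×(1+g_2)/(r−g_2) = 288754.76438/0.066 = 4375072.18750
P_0 = D_1/(1+r)^1 + D_2/(1+r)^2 + D_3/(1+r)^3 + TV/(1+r)^3
    = 173710.86556 + 195944.57672 + 221024.03911 + 3415826.05902 = 4006505.54041

£4006505.54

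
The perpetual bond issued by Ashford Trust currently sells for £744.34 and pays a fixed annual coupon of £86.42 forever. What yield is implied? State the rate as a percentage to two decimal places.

11.61%

P = C/r ⇒ r = C/P = £86.42/£744.34 = 0.116103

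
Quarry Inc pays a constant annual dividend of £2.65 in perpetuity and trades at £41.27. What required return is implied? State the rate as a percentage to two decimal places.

6.42%

P = C/r ⇒ r = C/P = £2.65/£41.27 = 0.064211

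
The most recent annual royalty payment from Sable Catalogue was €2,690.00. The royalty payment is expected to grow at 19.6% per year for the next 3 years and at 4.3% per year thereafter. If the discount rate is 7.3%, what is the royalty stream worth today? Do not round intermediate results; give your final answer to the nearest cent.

D_1 = 3217.24000
D_2 = 3847.81904
D_3 = 4601.99157
Terminal value at year 3: TV = D_3×(1+g_2)/(r−g_2) = 4799.87721/0.03 = 159995.90698
P_0 = D_1/(1+r)^1 + D_2/(1+r)^2 + D_3/(1+r)^3 + TV/(1+r)^3
    = 2998.35974 + 3342.06733 + 3725.17477 + 129511.90956 = 139577.51140

€139577.51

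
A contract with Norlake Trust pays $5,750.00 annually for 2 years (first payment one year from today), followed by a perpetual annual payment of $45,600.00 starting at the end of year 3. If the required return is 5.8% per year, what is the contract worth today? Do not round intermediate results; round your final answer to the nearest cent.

$712940.92

PV of 2-year annuity: $5,750.00 × [1 − (1+0.058)^−2] / 0.058 = 10571.62817
Perpetuity value at year 2: $45,600.00 / 0.058 = 786206.89655
PV of perpetuity: 786206.89655 / (1+0.058)^2 = 702369.28877
Total PV = 10571.62817 + 702369.28877 = 712940.91694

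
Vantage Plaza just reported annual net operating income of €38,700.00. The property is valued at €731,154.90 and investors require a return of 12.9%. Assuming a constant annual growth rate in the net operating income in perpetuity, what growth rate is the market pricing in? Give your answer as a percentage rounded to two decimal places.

7.22%

P = D₀(1+g)/(r−g) ⇒ P(r−g) = D₀(1+g) ⇒ g(P+D₀) = P·r − D₀
g = (P·r − D₀)/(P + D₀) = (€731,154.90×0.129 − €38,700.00) / (€731,154.90 + €38,700.00) = 0.072246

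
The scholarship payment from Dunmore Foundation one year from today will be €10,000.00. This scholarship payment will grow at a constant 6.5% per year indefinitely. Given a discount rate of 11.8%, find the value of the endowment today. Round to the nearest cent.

Growing perpetuity: P = D₁ / (r − g) = €10,000.0000 / (0.118 − 0.065) = €188,679.25

€188679.25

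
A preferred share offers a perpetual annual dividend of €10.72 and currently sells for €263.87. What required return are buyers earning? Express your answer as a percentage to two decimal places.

4.06%

P = C/r ⇒ r = C/P = €10.72/€263.87 = 0.040626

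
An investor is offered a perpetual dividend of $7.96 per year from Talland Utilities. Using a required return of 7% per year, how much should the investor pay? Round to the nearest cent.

Level perpetuity: PV = C / r = $7.96 / 0.07 = $113.71

$113.71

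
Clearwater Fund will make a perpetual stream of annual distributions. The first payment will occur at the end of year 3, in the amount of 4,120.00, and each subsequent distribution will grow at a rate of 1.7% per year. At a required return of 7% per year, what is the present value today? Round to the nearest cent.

Value at end of year 2: C₁ / (r − g) = 4,120.00 / (0.07 − 0.017) = 77,735.8491
Discount to today: PV = 77,735.8491 / (1 + 0.07)^2 = 77,735.8491 / 1.144900 = 67,897.50

67897.50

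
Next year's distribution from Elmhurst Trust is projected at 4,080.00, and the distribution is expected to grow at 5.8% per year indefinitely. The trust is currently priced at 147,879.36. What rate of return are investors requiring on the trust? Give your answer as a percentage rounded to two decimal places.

8.56%

P = D₁/(r − g) ⇒ r = D₁/P + g = 4,080.0000/147,879.36 + 0.058 = 0.027590 + 0.058 = 0.085590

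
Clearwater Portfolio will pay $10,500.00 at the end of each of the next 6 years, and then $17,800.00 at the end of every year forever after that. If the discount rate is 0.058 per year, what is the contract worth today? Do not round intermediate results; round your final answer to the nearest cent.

PV of 6-year annuity: $10,500.00 × [1 − (1+0.058)^−6] / 0.058 = 51957.94750
Perpetuity value at year 6: $17,800.00 / 0.058 = 306896.55172
PV of perpetuity: 306896.55172 / (1+0.058)^6 = 218815.45977
Total PV = 51957.94750 + 218815.45977 = 270773.40727

$270773.41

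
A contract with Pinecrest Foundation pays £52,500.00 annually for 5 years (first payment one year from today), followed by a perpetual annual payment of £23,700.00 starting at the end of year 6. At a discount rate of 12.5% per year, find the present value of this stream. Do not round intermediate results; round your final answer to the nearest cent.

£292144.37

PV of 5-year annuity: £52,500.00 × [1 − (1+0.125)^−5] / 0.125 = 186929.83793
Perpetuity value at year 5: £23,700.00 / 0.125 = 189600.00000
PV of perpetuity: 189600.00000 / (1+0.125)^5 = 105214.53031
Total PV = 186929.83793 + 105214.53031 = 292144.36824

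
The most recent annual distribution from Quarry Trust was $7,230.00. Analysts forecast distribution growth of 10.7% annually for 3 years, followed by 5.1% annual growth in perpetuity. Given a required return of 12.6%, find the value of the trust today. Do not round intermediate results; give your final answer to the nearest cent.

$117239.86

D_1 = 8003.61000
D_2 = 8859.99627
D_3 = 9808.01587
Terminal value at year 3: TV = D_3×(1+g_2)/(r−g_2) = 10308.22468/0.075 = 137442.99574
P_0 = D_1/(1+r)^1 + D_2/(1+r)^2 + D_3/(1+r)^3 + TV/(1+r)^3
    = 7108.00178 + 6988.06214 + 6870.14635 + 96273.65080 = 117239.86106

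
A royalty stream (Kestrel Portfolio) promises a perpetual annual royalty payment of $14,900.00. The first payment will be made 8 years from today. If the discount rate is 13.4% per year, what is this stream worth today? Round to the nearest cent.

$46109.47

Value at end of year 7: C / r = $14,900.00 / 0.134 = $111,194.0299
Discount to today: PV = $111,194.0299 / (1 + 0.134)^7 = $111,194.0299 / 2.411523 = $46,109.47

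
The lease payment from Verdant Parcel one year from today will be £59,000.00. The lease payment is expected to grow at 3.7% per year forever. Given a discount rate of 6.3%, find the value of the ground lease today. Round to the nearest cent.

Growing perpetuity: P = D₁ / (r − g) = £59,000.0000 / (0.063 − 0.037) = £2,269,230.77

£2269230.77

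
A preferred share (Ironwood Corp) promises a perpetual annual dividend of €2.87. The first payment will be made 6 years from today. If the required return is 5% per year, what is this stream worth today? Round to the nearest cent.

€44.97

Value at end of year 5: C / r = €2.87 / 0.05 = €57.4000
Discount to today: PV = €57.4000 / (1 + 0.05)^5 = €57.4000 / 1.276282 = €44.97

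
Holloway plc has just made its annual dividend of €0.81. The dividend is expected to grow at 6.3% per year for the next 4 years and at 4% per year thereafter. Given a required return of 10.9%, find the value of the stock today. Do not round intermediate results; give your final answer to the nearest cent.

D_1 = 0.86103
D_2 = 0.91527
D_3 = 0.97294
D_4 = 1.03423
Terminal value at year 4: TV = D_4×(1+g_2)/(r−g_2) = 1.07560/0.069 = 15.58843
P_0 = D_1/(1+r)^1 + D_2/(1+r)^2 + D_3/(1+r)^3 + D_4/(1+r)^4 + TV/(1+r)^4
    = 0.77640 + 0.74420 + 0.71333 + 0.68374 + 10.30567 = 13.22334

€13.22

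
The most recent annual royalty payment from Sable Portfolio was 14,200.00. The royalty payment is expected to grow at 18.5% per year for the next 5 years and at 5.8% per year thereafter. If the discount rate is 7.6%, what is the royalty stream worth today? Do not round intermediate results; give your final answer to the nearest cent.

1447893.95

D_1 = 16827.00000
D_2 = 19939.99500
D_3 = 23628.89408
D_4 = 28000.23948
D_5 = 33180.28378
Terminal value at year 5: TV = D_5×(1+g_2)/(r−g_2) = 35104.74024/0.018 = 1950263.34677
P_0 = D_1/(1+r)^1 + D_2/(1+r)^2 + D_3/(1+r)^3 + D_4/(1+r)^4 + D_5/(1+r)^5 + TV/(1+r)^5
    = 15638.47584 + 17222.67088 + 18967.34665 + 20888.76002 + 23004.81470 + 1352171.88631 = 1447893.95439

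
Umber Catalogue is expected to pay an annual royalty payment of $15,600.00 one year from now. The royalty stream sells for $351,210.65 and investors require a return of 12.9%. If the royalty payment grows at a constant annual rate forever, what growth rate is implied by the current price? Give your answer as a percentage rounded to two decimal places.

8.46%

P = D₁/(r−g) ⇒ g = r − D₁/P = 0.129 − $15,600.00/$351,210.65 = 0.084582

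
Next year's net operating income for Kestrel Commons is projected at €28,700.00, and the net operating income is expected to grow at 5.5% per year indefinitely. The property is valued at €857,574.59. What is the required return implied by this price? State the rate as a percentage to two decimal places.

P = D₁/(r − g) ⇒ r = D₁/P + g = €28,700.0000/€857,574.59 + 0.055 = 0.033466 + 0.055 = 0.088466

8.85%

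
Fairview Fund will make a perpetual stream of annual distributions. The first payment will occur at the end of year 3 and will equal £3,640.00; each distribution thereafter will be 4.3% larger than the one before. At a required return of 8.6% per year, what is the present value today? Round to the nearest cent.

Value at end of year 2: C₁ / (r − g) = £3,640.00 / (0.086 − 0.043) = £84,651.1628
Discount to today: PV = £84,651.1628 / (1 + 0.086)^2 = £84,651.1628 / 1.179396 = £71,775.01

£71775.01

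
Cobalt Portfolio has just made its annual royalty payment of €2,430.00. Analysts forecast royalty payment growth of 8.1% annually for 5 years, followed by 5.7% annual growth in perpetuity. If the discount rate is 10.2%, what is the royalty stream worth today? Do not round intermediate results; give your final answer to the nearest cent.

€63315.69

D_1 = 2626.83000
D_2 = 2839.60323
D_3 = 3069.61109
D_4 = 3318.24959
D_5 = 3587.02781
Terminal value at year 5: TV = D_5×(1+g_2)/(r−g_2) = 3791.48839/0.045 = 84255.29760
P_0 = D_1/(1+r)^1 + D_2/(1+r)^2 + D_3/(1+r)^3 + D_4/(1+r)^4 + D_5/(1+r)^5 + TV/(1+r)^5
    = 2383.69328 + 2338.26900 + 2293.71034 + 2250.00079 + 2207.12419 + 51842.89488 = 63315.69249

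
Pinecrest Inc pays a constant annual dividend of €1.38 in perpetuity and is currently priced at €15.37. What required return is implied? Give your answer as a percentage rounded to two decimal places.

P = C/r ⇒ r = C/P = €1.38/€15.37 = 0.089785

8.98%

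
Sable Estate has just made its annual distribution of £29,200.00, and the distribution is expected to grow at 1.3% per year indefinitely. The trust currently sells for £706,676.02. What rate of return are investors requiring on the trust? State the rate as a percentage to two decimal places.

5.49%

D₁ = £29,200.00 × 1.013 = £29,579.6000
P = D₁/(r − g) ⇒ r = D₁/P + g = £29,579.6000/£706,676.02 + 0.013 = 0.041857 + 0.013 = 0.054857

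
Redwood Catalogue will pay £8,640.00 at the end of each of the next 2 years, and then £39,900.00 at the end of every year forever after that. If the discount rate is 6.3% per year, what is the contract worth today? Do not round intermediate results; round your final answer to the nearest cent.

£576261.52

PV of 2-year annuity: £8,640.00 × [1 − (1+0.063)^−2] / 0.063 = 15774.16726
Perpetuity value at year 2: £39,900.00 / 0.063 = 633333.33333
PV of perpetuity: 633333.33333 / (1+0.063)^2 = 560487.35260
Total PV = 15774.16726 + 560487.35260 = 576261.51986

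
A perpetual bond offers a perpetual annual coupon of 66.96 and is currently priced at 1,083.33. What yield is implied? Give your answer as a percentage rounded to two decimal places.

6.18%

P = C/r ⇒ r = C/P = 66.96/1,083.33 = 0.061809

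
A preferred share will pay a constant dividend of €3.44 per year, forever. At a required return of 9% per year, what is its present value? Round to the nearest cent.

€38.22

Level perpetuity: PV = C / r = €3.44 / 0.09 = €38.22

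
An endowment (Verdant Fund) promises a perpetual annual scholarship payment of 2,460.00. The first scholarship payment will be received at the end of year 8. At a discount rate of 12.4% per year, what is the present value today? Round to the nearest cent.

Value at end of year 7: C / r = 2,460.00 / 0.124 = 19,838.7097
Discount to today: PV = 19,838.7097 / (1 + 0.124)^7 = 19,838.7097 / 2.266544 = 8,752.85

8752.85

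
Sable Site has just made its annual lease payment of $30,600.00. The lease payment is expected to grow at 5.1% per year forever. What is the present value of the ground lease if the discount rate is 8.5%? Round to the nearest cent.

$945900.00

D₁ = D₀ × (1 + g) = $30,600.00 × 1.051 = $32,160.6000
Growing perpetuity: P = D₁ / (r − g) = $32,160.6000 / (0.085 − 0.051) = $945,900.00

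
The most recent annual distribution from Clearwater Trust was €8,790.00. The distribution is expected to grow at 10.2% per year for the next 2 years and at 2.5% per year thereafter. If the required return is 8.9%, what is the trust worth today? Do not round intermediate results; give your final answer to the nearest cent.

D_1 = 9686.58000
D_2 = 10674.61116
Terminal value at year 2: TV = D_2×(1+g_2)/(r−g_2) = 10941.47644/0.064 = 170960.56936
P_0 = D_1/(1+r)^1 + D_2/(1+r)^2 + TV/(1+r)^2
    = 8894.93113 + 9001.11488 + 144158.48051 = 162054.52652

€162054.53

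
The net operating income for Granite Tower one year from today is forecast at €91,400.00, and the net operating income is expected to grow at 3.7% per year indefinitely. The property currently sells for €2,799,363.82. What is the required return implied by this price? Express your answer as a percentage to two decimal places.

P = D₁/(r − g) ⇒ r = D₁/P + g = €91,400.0000/€2,799,363.82 + 0.037 = 0.032650 + 0.037 = 0.069650

6.97%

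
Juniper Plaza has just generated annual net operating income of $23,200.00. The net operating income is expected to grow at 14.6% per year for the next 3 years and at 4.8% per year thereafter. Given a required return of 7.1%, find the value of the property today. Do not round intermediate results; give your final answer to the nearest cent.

$1374921.59

D_1 = 26587.20000
D_2 = 30468.93120
D_3 = 34917.39516
Terminal value at year 3: TV = D_3×(1+g_2)/(r−g_2) = 36593.43012/0.023 = 1591018.70098
P_0 = D_1/(1+r)^1 + D_2/(1+r)^2 + D_3/(1+r)^3 + TV/(1+r)^3
    = 24824.64986 + 26563.07072 + 28423.22973 + 1295110.64172 = 1374921.59203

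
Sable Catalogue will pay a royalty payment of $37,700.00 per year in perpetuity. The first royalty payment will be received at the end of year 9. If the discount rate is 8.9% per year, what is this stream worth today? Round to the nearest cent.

$214155.04

Value at end of year 8: C / r = $37,700.00 / 0.089 = $423,595.5056
Discount to today: PV = $423,595.5056 / (1 + 0.089)^8 = $423,595.5056 / 1.977985 = $214,155.04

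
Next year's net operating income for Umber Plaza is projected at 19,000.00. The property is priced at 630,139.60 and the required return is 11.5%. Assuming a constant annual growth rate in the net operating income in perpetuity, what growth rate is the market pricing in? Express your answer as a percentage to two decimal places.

8.48%

P = D₁/(r−g) ⇒ g = r − D₁/P = 0.115 − 19,000.00/630,139.60 = 0.084848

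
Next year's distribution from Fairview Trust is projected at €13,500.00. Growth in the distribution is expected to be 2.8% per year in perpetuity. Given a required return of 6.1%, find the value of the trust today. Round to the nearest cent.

€409090.91

Growing perpetuity: P = D₁ / (r − g) = €13,500.0000 / (0.061 − 0.028) = €409,090.91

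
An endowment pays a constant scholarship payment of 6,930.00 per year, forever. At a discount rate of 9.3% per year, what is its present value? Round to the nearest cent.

Level perpetuity: PV = C / r = 6,930.00 / 0.093 = 74,516.13

74516.13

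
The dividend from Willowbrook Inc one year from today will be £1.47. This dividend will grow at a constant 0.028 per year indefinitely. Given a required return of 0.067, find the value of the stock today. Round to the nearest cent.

£37.69

Growing perpetuity: P = D₁ / (r − g) = £1.4700 / (0.067 − 0.028) = £37.69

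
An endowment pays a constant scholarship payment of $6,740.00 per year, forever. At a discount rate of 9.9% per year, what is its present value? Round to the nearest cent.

Level perpetuity: PV = C / r = $6,740.00 / 0.099 = $68,080.81

$68080.81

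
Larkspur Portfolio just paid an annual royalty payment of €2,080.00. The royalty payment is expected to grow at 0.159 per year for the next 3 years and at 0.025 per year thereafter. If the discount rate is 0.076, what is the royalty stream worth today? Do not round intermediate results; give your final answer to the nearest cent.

€59496.43

D_1 = 2410.72000
D_2 = 2794.02448
D_3 = 3238.27437
Terminal value at year 3: TV = D_3×(1+g_2)/(r−g_2) = 3319.23123/0.051 = 65082.96533
P_0 = D_1/(1+r)^1 + D_2/(1+r)^2 + D_3/(1+r)^3 + TV/(1+r)^3
    = 2240.44610 + 2413.26861 + 2599.42223 + 52243.28994 = 59496.42688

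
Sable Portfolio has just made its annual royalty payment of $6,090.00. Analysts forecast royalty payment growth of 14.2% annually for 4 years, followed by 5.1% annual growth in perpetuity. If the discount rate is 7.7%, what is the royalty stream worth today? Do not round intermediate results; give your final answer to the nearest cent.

D_1 = 6954.78000
D_2 = 7942.35876
D_3 = 9070.17370
D_4 = 10358.13837
Terminal value at year 4: TV = D_4×(1+g_2)/(r−g_2) = 10886.40343/0.026 = 418707.82411
P_0 = D_1/(1+r)^1 + D_2/(1+r)^2 + D_3/(1+r)^3 + D_4/(1+r)^4 + TV/(1+r)^4
    = 6457.54875 + 6847.28010 + 7260.53285 + 7698.72656 + 311206.21613 = 339470.30439

$339470.30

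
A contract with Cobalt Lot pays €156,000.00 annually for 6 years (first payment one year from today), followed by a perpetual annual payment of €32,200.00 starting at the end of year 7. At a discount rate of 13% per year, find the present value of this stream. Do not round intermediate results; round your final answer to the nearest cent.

€742588.97

PV of 6-year annuity: €156,000.00 × [1 − (1+0.13)^−6] / 0.13 = 623617.76708
Perpetuity value at year 6: €32,200.00 / 0.13 = 247692.30769
PV of perpetuity: 247692.30769 / (1+0.13)^6 = 118971.20449
Total PV = 623617.76708 + 118971.20449 = 742588.97157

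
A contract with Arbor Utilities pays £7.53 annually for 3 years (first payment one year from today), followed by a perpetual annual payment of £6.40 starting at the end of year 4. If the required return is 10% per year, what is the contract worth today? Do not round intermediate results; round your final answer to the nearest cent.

£66.81

PV of 3-year annuity: £7.53 × [1 − (1+0.1)^−3] / 0.1 = 18.72600
Perpetuity value at year 3: £6.40 / 0.1 = 64.00000
PV of perpetuity: 64.00000 / (1+0.1)^3 = 48.08415
Total PV = 18.72600 + 48.08415 = 66.81014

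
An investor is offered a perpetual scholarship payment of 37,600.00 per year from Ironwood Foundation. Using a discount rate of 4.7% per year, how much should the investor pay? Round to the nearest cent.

800000.00

Level perpetuity: PV = C / r = 37,600.00 / 0.047 = 800,000.00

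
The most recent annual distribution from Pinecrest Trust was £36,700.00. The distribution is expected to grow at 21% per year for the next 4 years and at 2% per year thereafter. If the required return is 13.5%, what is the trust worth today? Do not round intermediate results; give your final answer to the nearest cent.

£593168.93

D_1 = 44407.00000
D_2 = 53732.47000
D_3 = 65016.28870
D_4 = 78669.70933
Terminal value at year 4: TV = D_4×(1+g_2)/(r−g_2) = 80243.10351/0.115 = 697766.11751
P_0 = D_1/(1+r)^1 + D_2/(1+r)^2 + D_3/(1+r)^3 + D_4/(1+r)^4 + TV/(1+r)^4
    = 39125.11013 + 41710.46983 + 44466.66828 + 47404.99438 + 420461.68926 = 593168.93188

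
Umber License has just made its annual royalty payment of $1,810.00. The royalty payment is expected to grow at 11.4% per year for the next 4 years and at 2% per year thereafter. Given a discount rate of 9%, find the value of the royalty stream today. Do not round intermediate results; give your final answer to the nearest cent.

D_1 = 2016.34000
D_2 = 2246.20276
D_3 = 2502.26987
D_4 = 2787.52864
Terminal value at year 4: TV = D_4×(1+g_2)/(r−g_2) = 2843.27921/0.07 = 40618.27447
P_0 = D_1/(1+r)^1 + D_2/(1+r)^2 + D_3/(1+r)^3 + D_4/(1+r)^4 + TV/(1+r)^4
    = 1849.85321 + 1890.58392 + 1932.21146 + 1974.75557 + 28775.00967 = 36422.41383

$36422.41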